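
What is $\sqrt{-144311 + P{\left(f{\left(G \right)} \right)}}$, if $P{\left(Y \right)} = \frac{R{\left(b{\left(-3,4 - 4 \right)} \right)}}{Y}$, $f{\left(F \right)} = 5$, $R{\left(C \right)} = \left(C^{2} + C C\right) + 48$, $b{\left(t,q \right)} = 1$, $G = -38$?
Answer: $i \sqrt{144301} \approx 379.87 i$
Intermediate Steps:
$R{\left(C \right)} = 48 + 2 C^{2}$ ($R{\left(C \right)} = \left(C^{2} + C^{2}\right) + 48 = 2 C^{2} + 48 = 48 + 2 C^{2}$)
$P{\left(Y \right)} = \frac{50}{Y}$ ($P{\left(Y \right)} = \frac{48 + 2 \cdot 1^{2}}{Y} = \frac{48 + 2 \cdot 1}{Y} = \frac{48 + 2}{Y} = \frac{50}{Y}$)
$\sqrt{-144311 + P{\left(f{\left(G \right)} \right)}} = \sqrt{-144311 + \frac{50}{5}} = \sqrt{-144311 + 50 \cdot \frac{1}{5}} = \sqrt{-144311 + 10} = \sqrt{-144301} = i \sqrt{144301}$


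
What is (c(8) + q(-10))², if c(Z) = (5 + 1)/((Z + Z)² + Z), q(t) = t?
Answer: 192721/1936 ≈ 99.546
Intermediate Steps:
c(Z) = 6/(Z + 4*Z²) (c(Z) = 6/((2*Z)² + Z) = 6/(4*Z² + Z) = 6/(Z + 4*Z²))
(c(8) + q(-10))² = (6/(8*(1 + 4*8)) - 10)² = (6*(⅛)/(1 + 32) - 10)² = (6*(⅛)/33 - 10)² = (6*(⅛)*(1/33) - 10)² = (1/44 - 10)² = (-439/44)² = 192721/1936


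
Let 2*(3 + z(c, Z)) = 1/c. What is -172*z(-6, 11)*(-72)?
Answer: -38184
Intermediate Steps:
z(c, Z) = -3 + 1/(2*c)
-172*z(-6, 11)*(-72) = -172*(-3 + (½)/(-6))*(-72) = -172*(-3 + (½)*(-⅙))*(-72) = -172*(-3 - 1/12)*(-72) = -172*(-37/12)*(-72) = (1591/3)*(-72) = -38184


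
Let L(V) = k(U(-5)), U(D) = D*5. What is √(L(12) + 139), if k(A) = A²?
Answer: 2*√191 ≈ 27.641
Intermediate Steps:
U(D) = 5*D
L(V) = 625 (L(V) = (5*(-5))² = (-25)² = 625)
√(L(12) + 139) = √(625 + 139) = √764 = 2*√191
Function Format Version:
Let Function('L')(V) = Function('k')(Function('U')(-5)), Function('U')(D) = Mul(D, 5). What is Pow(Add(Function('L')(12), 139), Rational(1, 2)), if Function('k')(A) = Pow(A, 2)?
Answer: Mul(2, Pow(191, Rational(1, 2))) ≈ 27.641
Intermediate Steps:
Function('U')(D) = Mul(5, D)
Function('L')(V) = 625 (Function('L')(V) = Pow(Mul(5, -5), 2) = Pow(-25, 2) = 625)
Pow(Add(Function('L')(12), 139), Rational(1, 2)) = Pow(Add(625, 139), Rational(1, 2)) = Pow(764, Rational(1, 2)) = Mul(2, Pow(191, Rational(1, 2)))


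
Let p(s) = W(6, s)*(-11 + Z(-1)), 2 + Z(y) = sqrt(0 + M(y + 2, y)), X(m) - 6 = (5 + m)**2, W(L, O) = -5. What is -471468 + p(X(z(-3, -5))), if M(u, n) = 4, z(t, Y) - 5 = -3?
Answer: -471413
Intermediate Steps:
z(t, Y) = 2 (z(t, Y) = 5 - 3 = 2)
X(m) = 6 + (5 + m)**2
Z(y) = 0 (Z(y) = -2 + sqrt(0 + 4) = -2 + sqrt(4) = -2 + 2 = 0)
p(s) = 55 (p(s) = -5*(-11 + 0) = -5*(-11) = 55)
-471468 + p(X(z(-3, -5))) = -471468 + 55 = -471413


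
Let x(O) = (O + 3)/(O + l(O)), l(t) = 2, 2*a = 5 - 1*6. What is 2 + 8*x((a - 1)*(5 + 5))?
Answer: 122/13 ≈ 9.3846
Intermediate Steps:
a = -1/2 (a = (5 - 1*6)/2 = (5 - 6)/2 = (1/2)*(-1) = -1/2 ≈ -0.50000)
x(O) = (3 + O)/(2 + O) (x(O) = (O + 3)/(O + 2) = (3 + O)/(2 + O))
2 + 8*x((a - 1)*(5 + 5)) = 2 + 8*((3 + (-1/2 - 1)*(5 + 5))/(2 + (-1/2 - 1)*(5 + 5))) = 2 + 8*((3 - 3/2*10)/(2 - 3/2*10)) = 2 + 8*((3 - 15)/(2 - 15)) = 2 + 8*(-12/(-13)) = 2 + 8*(-1/13*(-12)) = 2 + 8*(12/13) = 2 + 96/13 = 122/13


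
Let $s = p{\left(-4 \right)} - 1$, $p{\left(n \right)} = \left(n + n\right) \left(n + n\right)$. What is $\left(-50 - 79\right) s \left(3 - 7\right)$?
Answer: $32508$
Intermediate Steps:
$p{\left(n \right)} = 4 n^{2}$ ($p{\left(n \right)} = 2 n 2 n = 4 n^{2}$)
$s = 63$ ($s = 4 \left(-4\right)^{2} - 1 = 4 \cdot 16 - 1 = 64 - 1 = 63$)
$\left(-50 - 79\right) s \left(3 - 7\right) = \left(-50 - 79\right) 63 \left(3 - 7\right) = - 129 \cdot 63 \left(3 - 7\right) = - 129 \cdot 63 \left(-4\right) = \left(-129\right) \left(-252\right) = 32508$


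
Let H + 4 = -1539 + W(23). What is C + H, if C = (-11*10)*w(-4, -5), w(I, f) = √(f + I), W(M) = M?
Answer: -1520 - 330*I ≈ -1520.0 - 330.0*I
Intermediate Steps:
w(I, f) = √(I + f)
C = -330*I (C = (-11*10)*√(-4 - 5) = -330*I ≈ -330.0*I)
H = -1520 (H = -4 + (-1539 + 23) = -4 - 1516 = -1520)
C + H = -330*I - 1520 = -1520 - 330*I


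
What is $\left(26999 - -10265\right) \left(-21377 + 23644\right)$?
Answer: $84477488$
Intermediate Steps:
$\left(26999 - -10265\right) \left(-21377 + 23644\right) = \left(26999 + \left(-10466 + 20731\right)\right) 2267 = \left(26999 + 10265\right) 2267 = 37264 \cdot 2267 = 84477488$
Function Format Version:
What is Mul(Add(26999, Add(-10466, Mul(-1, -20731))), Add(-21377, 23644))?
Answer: 84477488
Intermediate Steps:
Mul(Add(26999, Add(-10466, Mul(-1, -20731))), Add(-21377, 23644)) = Mul(Add(26999, Add(-10466, 20731)), 2267) = Mul(Add(26999, 10265), 2267) = Mul(37264, 2267) = 84477488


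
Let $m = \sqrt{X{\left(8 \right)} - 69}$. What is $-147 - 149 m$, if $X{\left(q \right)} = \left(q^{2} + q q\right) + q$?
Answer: $-147 - 149 \sqrt{67} \approx -1366.6$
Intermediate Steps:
$X{\left(q \right)} = q + 2 q^{2}$ ($X{\left(q \right)} = \left(q^{2} + q^{2}\right) + q = 2 q^{2} + q = q + 2 q^{2}$)
$m = \sqrt{67}$ ($m = \sqrt{8 \left(1 + 2 \cdot 8\right) - 69} = \sqrt{8 \left(1 + 16\right) - 69} = \sqrt{8 \cdot 17 - 69} = \sqrt{136 - 69} = \sqrt{67} \approx 8.1853$)
$-147 - 149 m = -147 - 149 \sqrt{67}$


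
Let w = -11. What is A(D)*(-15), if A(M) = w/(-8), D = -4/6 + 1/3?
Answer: -165/8 ≈ -20.625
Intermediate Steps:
D = -⅓ (D = -4*⅙ + 1*(⅓) = -⅔ + ⅓ = -⅓ ≈ -0.33333)
A(M) = 11/8 (A(M) = -11/(-8) = -11*(-⅛) = 11/8)
A(D)*(-15) = (11/8)*(-15) = -165/8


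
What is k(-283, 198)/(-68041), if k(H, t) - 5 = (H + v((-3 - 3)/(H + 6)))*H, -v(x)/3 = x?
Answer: -22191132/18847357 ≈ -1.1774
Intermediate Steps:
v(x) = -3*x
k(H, t) = 5 + H*(H + 18/(6 + H)) (k(H, t) = 5 + (H - 3*(-3 - 3)/(H + 6))*H = 5 + (H - (-18)/(6 + H))*H = 5 + (H + 18/(6 + H))*H = 5 + H*(H + 18/(6 + H)))
k(-283, 198)/(-68041) = ((18*(-283) + (5 + (-283)²)*(6 - 283))/(6 - 283))/(-68041) = ((-5094 + (5 + 80089)*(-277))/(-277))*(-1/68041) = -(-5094 + 80094*(-277))/277*(-1/68041) = -(-5094 - 22186038)/277*(-1/68041) = -1/277*(-22191132)*(-1/68041) = (22191132/277)*(-1/68041) = -22191132/18847357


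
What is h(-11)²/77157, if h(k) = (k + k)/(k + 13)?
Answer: 121/77157 ≈ 0.0015682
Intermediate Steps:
h(k) = 2*k/(13 + k) (h(k) = (2*k)/(13 + k) = 2*k/(13 + k))
h(-11)²/77157 = (2*(-11)/(13 - 11))²/77157 = (2*(-11)/2)²*(1/77157) = (2*(-11)*(½))²*(1/77157) = (-11)²*(1/77157) = 121*(1/77157) = 121/77157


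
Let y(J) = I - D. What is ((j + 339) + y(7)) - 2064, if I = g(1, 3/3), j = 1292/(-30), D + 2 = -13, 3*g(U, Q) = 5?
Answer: -8757/5 ≈ -1751.4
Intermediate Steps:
g(U, Q) = 5/3 (g(U, Q) = (⅓)*5 = 5/3)
D = -15 (D = -2 - 13 = -15)
j = -646/15 (j = 1292*(-1/30) = -646/15 ≈ -43.067)
I = 5/3 ≈ 1.6667
y(J) = 50/3 (y(J) = 5/3 - 1*(-15) = 5/3 + 15 = 50/3)
((j + 339) + y(7)) - 2064 = ((-646/15 + 339) + 50/3) - 2064 = (4439/15 + 50/3) - 2064 = 1563/5 - 2064 = -8757/5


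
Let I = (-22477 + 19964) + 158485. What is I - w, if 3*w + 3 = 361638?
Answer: 35427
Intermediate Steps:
w = 120545 (w = -1 + (⅓)*361638 = -1 + 120546 = 120545)
I = 155972 (I = -2513 + 158485 = 155972)
I - w = 155972 - 1*120545 = 155972 - 120545 = 35427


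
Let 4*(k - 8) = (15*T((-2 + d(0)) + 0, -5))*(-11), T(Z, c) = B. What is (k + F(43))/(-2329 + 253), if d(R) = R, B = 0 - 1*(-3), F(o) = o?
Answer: 97/2768 ≈ 0.035043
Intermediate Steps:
B = 3 (B = 0 + 3 = 3)
T(Z, c) = 3
k = -463/4 (k = 8 + ((15*3)*(-11))/4 = 8 + (45*(-11))/4 = 8 + (1/4)*(-495) = 8 - 495/4 = -463/4 ≈ -115.75)
(k + F(43))/(-2329 + 253) = (-463/4 + 43)/(-2329 + 253) = -291/4/(-2076) = -291/4*(-1/2076) = 97/2768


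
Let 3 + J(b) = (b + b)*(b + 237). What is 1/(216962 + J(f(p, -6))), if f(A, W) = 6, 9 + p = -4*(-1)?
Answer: 1/219875 ≈ 4.5480e-6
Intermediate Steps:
p = -5 (p = -9 - 4*(-1) = -9 + 4 = -5)
J(b) = -3 + 2*b*(237 + b) (J(b) = -3 + (b + b)*(b + 237) = -3 + (2*b)*(237 + b) = -3 + 2*b*(237 + b))
1/(216962 + J(f(p, -6))) = 1/(216962 + (-3 + 2*6² + 474*6)) = 1/(216962 + (-3 + 2*36 + 2844)) = 1/(216962 + (-3 + 72 + 2844)) = 1/(216962 + 2913) = 1/219875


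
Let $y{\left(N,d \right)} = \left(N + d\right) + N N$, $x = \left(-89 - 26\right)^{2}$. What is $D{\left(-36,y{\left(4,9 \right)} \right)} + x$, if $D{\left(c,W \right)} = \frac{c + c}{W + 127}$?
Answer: $\frac{171919}{13} \approx 13225.0$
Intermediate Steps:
$x = 13225$ ($x = \left(-115\right)^{2} = 13225$)
$y{\left(N,d \right)} = N + d + N^{2}$ ($y{\left(N,d \right)} = \left(N + d\right) + N^{2} = N + d + N^{2}$)
$D{\left(c,W \right)} = \frac{2 c}{127 + W}$
$D{\left(-36,y{\left(4,9 \right)} \right)} + x = 2 \left(-36\right) \frac{1}{127 + \left(4 + 9 + 4^{2}\right)} + 13225 = 2 \left(-36\right) \frac{1}{127 + \left(4 + 9 + 16\right)} + 13225 = 2 \left(-36\right) \frac{1}{127 + 29} + 13225 = 2 \left(-36\right) \frac{1}{156} + 13225 = - \frac{6}{13} + 13225 = \frac{171919}{13}$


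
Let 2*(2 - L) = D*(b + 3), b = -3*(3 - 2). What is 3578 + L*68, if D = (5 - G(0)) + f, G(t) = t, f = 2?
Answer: 3714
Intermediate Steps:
b = -3 (b = -3*1 = -3)
D = 7 (D = (5 - 1*0) + 2 = (5 + 0) + 2 = 5 + 2 = 7)
L = 2 (L = 2 - 7*(-3 + 3)/2 = 2 - 7*0/2 = 2 - ½*0 = 2 + 0 = 2)
3578 + L*68 = 3578 + 2*68 = 3578 + 136 = 3714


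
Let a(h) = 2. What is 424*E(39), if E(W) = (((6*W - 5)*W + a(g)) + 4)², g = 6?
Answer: 33864866856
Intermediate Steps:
E(W) = (6 + W*(-5 + 6*W))² (E(W) = (((6*W - 5)*W + 2) + 4)² = (((-5 + 6*W)*W + 2) + 4)² = ((W*(-5 + 6*W) + 2) + 4)² = ((2 + W*(-5 + 6*W)) + 4)² = (6 + W*(-5 + 6*W))²)
424*E(39) = 424*(6 - 5*39 + 6*39²)² = 424*(6 - 195 + 6*1521)² = 424*(6 - 195 + 9126)² = 424*8937² = 424*79869969 = 33864866856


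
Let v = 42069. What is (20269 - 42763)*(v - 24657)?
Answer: -391665528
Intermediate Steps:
(20269 - 42763)*(v - 24657) = (20269 - 42763)*(42069 - 24657) = -22494*17412 = -391665528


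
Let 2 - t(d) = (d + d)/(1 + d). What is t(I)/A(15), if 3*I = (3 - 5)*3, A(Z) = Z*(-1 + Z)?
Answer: -1/105 ≈ -0.0095238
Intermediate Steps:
I = -2 (I = ((3 - 5)*3)/3 = (-2*3)/3 = (1/3)*(-6) = -2)
t(d) = 2 - 2*d/(1 + d) (t(d) = 2 - (d + d)/(1 + d) = 2 - 2*d/(1 + d))
t(I)/A(15) = (2/(1 - 2))/((15*(-1 + 15))) = (2/(-1))/((15*14)) = (2*(-1))/210 = -2*1/210 = -1/105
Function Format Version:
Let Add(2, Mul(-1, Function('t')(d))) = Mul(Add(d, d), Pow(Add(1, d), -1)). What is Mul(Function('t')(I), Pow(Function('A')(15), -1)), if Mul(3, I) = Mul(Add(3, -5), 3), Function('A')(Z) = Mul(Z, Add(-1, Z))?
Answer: Rational(-1, 105) ≈ -0.0095238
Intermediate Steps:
I = -2 (I = Mul(Rational(1, 3), Mul(Add(3, -5), 3)) = Mul(Rational(1, 3), Mul(-2, 3)) = Mul(Rational(1, 3), -6) = -2)
Function('t')(d) = Add(2, Mul(-2, d, Pow(Add(1, d), -1))) (Function('t')(d) = Add(2, Mul(-1, Mul(Add(d, d), Pow(Add(1, d), -1)))) = Add(2, Mul(-1, Mul(Mul(2, d), Pow(Add(1, d), -1)))) = Add(2, Mul(-1, Mul(2, d, Pow(Add(1, d), -1)))) = Add(2, Mul(-2, d, Pow(Add(1, d), -1))))
Mul(Function('t')(I), Pow(Function('A')(15), -1)) = Mul(Mul(2, Pow(Add(1, -2), -1)), Pow(Mul(15, Add(-1, 15)), -1)) = Mul(Mul(2, Pow(-1, -1)), Pow(Mul(15, 14), -1)) = Mul(Mul(2, -1), Pow(210, -1)) = Mul(-2, Rational(1, 210)) = Rational(-1, 105)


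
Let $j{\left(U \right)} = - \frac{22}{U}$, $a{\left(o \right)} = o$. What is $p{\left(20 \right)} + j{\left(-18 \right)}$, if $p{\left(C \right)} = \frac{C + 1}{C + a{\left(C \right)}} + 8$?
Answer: $\frac{3509}{360} \approx 9.7472$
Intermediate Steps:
$p{\left(C \right)} = 8 + \frac{1 + C}{2 C}$ ($p{\left(C \right)} = \frac{C + 1}{C + C} + 8 = \frac{1 + C}{2 C} + 8 = 8 + \frac{1 + C}{2 C}$)
$p{\left(20 \right)} + j{\left(-18 \right)} = \frac{1 + 17 \cdot 20}{2 \cdot 20} - \frac{22}{-18} = \frac{1}{2} \cdot \frac{1}{20} \left(1 + 340\right) - - \frac{11}{9} = \frac{1}{2} \cdot \frac{1}{20} \cdot 341 + \frac{11}{9} = \frac{341}{40} + \frac{11}{9} = \frac{3509}{360}$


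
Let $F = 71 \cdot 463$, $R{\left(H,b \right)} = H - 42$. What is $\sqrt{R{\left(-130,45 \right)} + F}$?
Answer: $\sqrt{32701} \approx 180.83$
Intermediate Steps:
$R{\left(H,b \right)} = -42 + H$
$F = 32873$
$\sqrt{R{\left(-130,45 \right)} + F} = \sqrt{\left(-42 - 130\right) + 32873} = \sqrt{-172 + 32873} = \sqrt{32701}$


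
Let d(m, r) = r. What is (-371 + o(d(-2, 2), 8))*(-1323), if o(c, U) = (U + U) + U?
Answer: 459081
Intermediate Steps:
o(c, U) = 3*U (o(c, U) = 2*U + U = 3*U)
(-371 + o(d(-2, 2), 8))*(-1323) = (-371 + 3*8)*(-1323) = (-371 + 24)*(-1323) = -347*(-1323) = 459081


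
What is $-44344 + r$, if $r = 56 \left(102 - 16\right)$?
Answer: $-39528$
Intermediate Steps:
$r = 4816$ ($r = 56 \cdot 86 = 4816$)
$-44344 + r = -44344 + 4816 = -39528$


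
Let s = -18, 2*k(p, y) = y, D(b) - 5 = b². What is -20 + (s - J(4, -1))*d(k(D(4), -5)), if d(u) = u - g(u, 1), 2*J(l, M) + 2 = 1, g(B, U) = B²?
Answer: 1065/8 ≈ 133.13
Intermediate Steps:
D(b) = 5 + b²
k(p, y) = y/2
J(l, M) = -½ (J(l, M) = -1 + (½)*1 = -1 + ½ = -½)
d(u) = u - u²
-20 + (s - J(4, -1))*d(k(D(4), -5)) = -20 + (-18 - 1*(-½))*(((½)*(-5))*(1 - (-5)/2)) = -20 + (-18 + ½)*(-5*(1 - 1*(-5/2))/2) = -20 - (-175)*(1 + 5/2)/4 = -20 - (-175)*7/(4*2) = -20 - 35/2*(-35/4) = -20 + 1225/8 = 1065/8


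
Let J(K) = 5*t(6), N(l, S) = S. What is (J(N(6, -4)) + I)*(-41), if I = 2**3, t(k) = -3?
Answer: 287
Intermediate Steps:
I = 8
J(K) = -15 (J(K) = 5*(-3) = -15)
(J(N(6, -4)) + I)*(-41) = (-15 + 8)*(-41) = -7*(-41) = 287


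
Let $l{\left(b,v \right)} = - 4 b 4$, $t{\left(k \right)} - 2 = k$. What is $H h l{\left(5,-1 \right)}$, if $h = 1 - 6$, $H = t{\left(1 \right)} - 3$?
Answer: $0$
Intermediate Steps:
$t{\left(k \right)} = 2 + k$
$l{\left(b,v \right)} = - 16 b$
$H = 0$ ($H = \left(2 + 1\right) - 3 = 3 - 3 = 0$)
$h = -5$
$H h l{\left(5,-1 \right)} = 0 \left(-5\right) \left(\left(-16\right) 5\right) = 0 \left(-80\right) = 0$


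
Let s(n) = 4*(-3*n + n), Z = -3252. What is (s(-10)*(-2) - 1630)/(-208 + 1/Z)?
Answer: 5821080/676417 ≈ 8.6058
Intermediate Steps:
s(n) = -8*n (s(n) = 4*(-2*n) = -8*n)
(s(-10)*(-2) - 1630)/(-208 + 1/Z) = (-8*(-10)*(-2) - 1630)/(-208 + 1/(-3252)) = (80*(-2) - 1630)/(-208 - 1/3252) = (-160 - 1630)/(-676417/3252) = -1790*(-3252/676417) = 5821080/676417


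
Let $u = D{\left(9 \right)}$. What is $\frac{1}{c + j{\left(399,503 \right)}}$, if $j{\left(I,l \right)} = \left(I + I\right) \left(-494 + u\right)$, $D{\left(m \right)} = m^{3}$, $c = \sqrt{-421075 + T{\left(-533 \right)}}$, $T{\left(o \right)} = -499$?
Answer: $- \frac{i}{\sqrt{421574} - 187530 i} \approx 5.3324 \cdot 10^{-6} - 1.8462 \cdot 10^{-8} i$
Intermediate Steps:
$c = i \sqrt{421574}$ ($c = \sqrt{-421075 - 499} = \sqrt{-421574} = i \sqrt{421574} \approx 649.29 i$)
$u = 729$ ($u = 9^{3} = 729$)
$j{\left(I,l \right)} = 470 I$ ($j{\left(I,l \right)} = \left(I + I\right) \left(-494 + 729\right) = 2 I 235 = 470 I$)
$\frac{1}{c + j{\left(399,503 \right)}} = \frac{1}{i \sqrt{421574} + 470 \cdot 399} = \frac{1}{i \sqrt{421574} + 187530} = \frac{1}{187530 + i \sqrt{421574}}$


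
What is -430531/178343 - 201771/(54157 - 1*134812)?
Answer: 419989216/4794751555 ≈ 0.087594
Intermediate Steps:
-430531/178343 - 201771/(54157 - 1*134812) = -430531*1/178343 - 201771/(54157 - 134812) = -430531/178343 - 201771/(-80655) = -430531/178343 - 201771*(-1/80655) = -430531/178343 + 67257/26885 = 419989216/4794751555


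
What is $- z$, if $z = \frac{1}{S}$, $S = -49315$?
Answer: $\frac{1}{49315} \approx 2.0278 \cdot 10^{-5}$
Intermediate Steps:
$z = - \frac{1}{49315}$ ($z = \frac{1}{-49315} = - \frac{1}{49315} \approx -2.0278 \cdot 10^{-5}$)
$- z = \left(-1\right) \left(- \frac{1}{49315}\right) = \frac{1}{49315}$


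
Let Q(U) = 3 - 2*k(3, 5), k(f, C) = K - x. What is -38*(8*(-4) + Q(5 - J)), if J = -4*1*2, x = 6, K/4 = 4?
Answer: 1862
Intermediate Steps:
K = 16 (K = 4*4 = 16)
J = -8 (J = -4*2 = -8)
k(f, C) = 10 (k(f, C) = 16 - 1*6 = 16 - 6 = 10)
Q(U) = -17 (Q(U) = 3 - 2*10 = 3 - 20 = -17)
-38*(8*(-4) + Q(5 - J)) = -38*(8*(-4) - 17) = -38*(-32 - 17) = -38*(-49) = 1862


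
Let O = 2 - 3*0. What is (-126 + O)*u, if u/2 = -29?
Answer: 7192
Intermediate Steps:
u = -58 (u = 2*(-29) = -58)
O = 2 (O = 2 + 0 = 2)
(-126 + O)*u = (-126 + 2)*(-58) = -124*(-58) = 7192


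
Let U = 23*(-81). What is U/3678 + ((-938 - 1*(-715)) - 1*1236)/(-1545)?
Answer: 829289/1894170 ≈ 0.43781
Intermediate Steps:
U = -1863
U/3678 + ((-938 - 1*(-715)) - 1*1236)/(-1545) = -1863/3678 + ((-938 - 1*(-715)) - 1*1236)/(-1545) = -1863*1/3678 + ((-938 + 715) - 1236)*(-1/1545) = -621/1226 + (-223 - 1236)*(-1/1545) = -621/1226 - 1459*(-1/1545) = -621/1226 + 1459/1545 = 829289/1894170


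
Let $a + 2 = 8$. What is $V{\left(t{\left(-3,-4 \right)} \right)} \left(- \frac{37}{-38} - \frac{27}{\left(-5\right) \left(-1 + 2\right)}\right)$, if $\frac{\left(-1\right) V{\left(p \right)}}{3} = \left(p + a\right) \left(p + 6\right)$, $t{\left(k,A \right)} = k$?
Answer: $- \frac{32697}{190} \approx -172.09$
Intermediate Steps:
$a = 6$ ($a = -2 + 8 = 6$)
$V{\left(p \right)} = - 3 \left(6 + p\right)^{2}$ ($V{\left(p \right)} = - 3 \left(p + 6\right) \left(p + 6\right) = - 3 \left(6 + p\right) \left(6 + p\right) = - 3 \left(6 + p\right)^{2}$)
$V{\left(t{\left(-3,-4 \right)} \right)} \left(- \frac{37}{-38} - \frac{27}{\left(-5\right) \left(-1 + 2\right)}\right) = \left(-108 - -108 - 3 \left(-3\right)^{2}\right) \left(- \frac{37}{-38} - \frac{27}{\left(-5\right) \left(-1 + 2\right)}\right) = \left(-108 + 108 - 27\right) \left(\left(-37\right) \left(- \frac{1}{38}\right) - \frac{27}{\left(-5\right) 1}\right) = \left(-108 + 108 - 27\right) \left(\frac{37}{38} - \frac{27}{-5}\right) = - 27 \left(\frac{37}{38} - - \frac{27}{5}\right) = - 27 \left(\frac{37}{38} + \frac{27}{5}\right) = \left(-27\right) \frac{1211}{190} = - \frac{32697}{190}$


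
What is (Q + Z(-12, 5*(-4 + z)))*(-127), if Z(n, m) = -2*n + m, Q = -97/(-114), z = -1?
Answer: 2159/114 ≈ 18.939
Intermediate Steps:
Q = 97/114 (Q = -97*(-1/114) = 97/114 ≈ 0.85088)
Z(n, m) = m - 2*n
(Q + Z(-12, 5*(-4 + z)))*(-127) = (97/114 + (5*(-4 - 1) - 2*(-12)))*(-127) = (97/114 + (5*(-5) + 24))*(-127) = (97/114 + (-25 + 24))*(-127) = (97/114 - 1)*(-127) = -17/114*(-127) = 2159/114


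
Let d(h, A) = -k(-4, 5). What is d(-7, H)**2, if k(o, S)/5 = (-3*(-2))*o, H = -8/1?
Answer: 14400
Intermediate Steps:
H = -8 (H = -8*1 = -8)
k(o, S) = 30*o (k(o, S) = 5*((-3*(-2))*o) = 5*(6*o) = 30*o)
d(h, A) = 120 (d(h, A) = -30*(-4) = -1*(-120) = 120)
d(-7, H)**2 = 120**2 = 14400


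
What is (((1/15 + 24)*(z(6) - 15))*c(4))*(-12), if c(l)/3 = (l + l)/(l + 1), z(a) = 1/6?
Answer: 514064/25 ≈ 20563.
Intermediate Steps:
z(a) = ⅙
c(l) = 6*l/(1 + l) (c(l) = 3*((l + l)/(l + 1)) = 3*((2*l)/(1 + l)) = 3*(2*l/(1 + l)) = 6*l/(1 + l))
(((1/15 + 24)*(z(6) - 15))*c(4))*(-12) = (((1/15 + 24)*(⅙ - 15))*(6*4/(1 + 4)))*(-12) = (((1/15 + 24)*(-89/6))*(6*4/5))*(-12) = (((361/15)*(-89/6))*(6*4*(⅕)))*(-12) = -32129/90*24/5*(-12) = -128516/75*(-12) = 514064/25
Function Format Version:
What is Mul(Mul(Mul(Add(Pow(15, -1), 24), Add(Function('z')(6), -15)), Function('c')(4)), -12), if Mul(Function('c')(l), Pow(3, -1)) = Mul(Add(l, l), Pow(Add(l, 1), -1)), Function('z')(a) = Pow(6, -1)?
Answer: Rational(514064, 25) ≈ 20563.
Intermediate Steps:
Function('z')(a) = Rational(1, 6)
Function('c')(l) = Mul(6, l, Pow(Add(1, l), -1)) (Function('c')(l) = Mul(3, Mul(Add(l, l), Pow(Add(l, 1), -1))) = Mul(3, Mul(Mul(2, l), Pow(Add(1, l), -1))) = Mul(3, Mul(2, l, Pow(Add(1, l), -1))) = Mul(6, l, Pow(Add(1, l), -1)))
Mul(Mul(Mul(Add(Pow(15, -1), 24), Add(Function('z')(6), -15)), Function('c')(4)), -12) = Mul(Mul(Mul(Add(Pow(15, -1), 24), Add(Rational(1, 6), -15)), Mul(6, 4, Pow(Add(1, 4), -1))), -12) = Mul(Mul(Mul(Add(Rational(1, 15), 24), Rational(-89, 6)), Mul(6, 4, Pow(5, -1))), -12) = Mul(Mul(Mul(Rational(361, 15), Rational(-89, 6)), Mul(6, 4, Rational(1, 5))), -12) = Mul(Mul(Rational(-32129, 90), Rational(24, 5)), -12) = Mul(Rational(-128516, 75), -12) = Rational(514064, 25)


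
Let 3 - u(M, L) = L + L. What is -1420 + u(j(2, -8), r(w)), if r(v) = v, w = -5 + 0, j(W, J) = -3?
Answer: -1407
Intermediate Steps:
w = -5
u(M, L) = 3 - 2*L (u(M, L) = 3 - (L + L) = 3 - 2*L)
-1420 + u(j(2, -8), r(w)) = -1420 + (3 - 2*(-5)) = -1420 + (3 + 10) = -1420 + 13 = -1407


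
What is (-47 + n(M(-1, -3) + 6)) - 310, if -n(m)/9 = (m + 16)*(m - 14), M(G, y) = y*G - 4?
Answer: 1344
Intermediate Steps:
M(G, y) = -4 + G*y (M(G, y) = G*y - 4 = -4 + G*y)
n(m) = -9*(-14 + m)*(16 + m) (n(m) = -9*(m + 16)*(m - 14) = -9*(16 + m)*(-14 + m) = -9*(-14 + m)*(16 + m))
(-47 + n(M(-1, -3) + 6)) - 310 = (-47 + (2016 - 18*((-4 - 1*(-3)) + 6) - 9*((-4 - 1*(-3)) + 6)**2)) - 310 = (-47 + (2016 - 18*((-4 + 3) + 6) - 9*((-4 + 3) + 6)**2)) - 310 = (-47 + (2016 - 18*(-1 + 6) - 9*(-1 + 6)**2)) - 310 = (-47 + (2016 - 18*5 - 9*5**2)) - 310 = (-47 + (2016 - 90 - 9*25)) - 310 = (-47 + (2016 - 90 - 225)) - 310 = (-47 + 1701) - 310 = 1654 - 310 = 1344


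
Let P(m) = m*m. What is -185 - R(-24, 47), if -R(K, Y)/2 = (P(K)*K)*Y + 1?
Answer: -1299639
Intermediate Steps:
P(m) = m²
R(K, Y) = -2 - 2*Y*K³ (R(K, Y) = -2*((K²*K)*Y + 1) = -2*(K³*Y + 1) = -2*(Y*K³ + 1) = -2*(1 + Y*K³) = -2 - 2*Y*K³)
-185 - R(-24, 47) = -185 - (-2 - 2*47*(-24)³) = -185 - (-2 - 2*47*(-13824)) = -185 - (-2 + 1299456) = -185 - 1*1299454 = -185 - 1299454 = -1299639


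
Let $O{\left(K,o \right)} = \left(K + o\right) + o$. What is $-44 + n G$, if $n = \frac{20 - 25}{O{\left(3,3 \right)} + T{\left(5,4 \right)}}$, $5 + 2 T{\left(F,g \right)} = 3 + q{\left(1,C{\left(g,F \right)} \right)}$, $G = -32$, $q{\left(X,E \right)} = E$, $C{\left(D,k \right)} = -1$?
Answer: $- \frac{68}{3} \approx -22.667$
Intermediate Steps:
$O{\left(K,o \right)} = K + 2 o$
$T{\left(F,g \right)} = - \frac{3}{2}$ ($T{\left(F,g \right)} = - \frac{5}{2} + \frac{3 - 1}{2} = - \frac{5}{2} + \frac{1}{2} \cdot 2 = - \frac{5}{2} + 1 = - \frac{3}{2}$)
$n = - \frac{2}{3}$ ($n = \frac{20 - 25}{\left(3 + 2 \cdot 3\right) - \frac{3}{2}} = - \frac{5}{\left(3 + 6\right) - \frac{3}{2}} = - \frac{5}{9 - \frac{3}{2}} = - \frac{5}{\frac{15}{2}} = \left(-5\right) \frac{2}{15} = - \frac{2}{3} \approx -0.66667$)
$-44 + n G = -44 - - \frac{64}{3} = -44 + \frac{64}{3} = - \frac{68}{3}$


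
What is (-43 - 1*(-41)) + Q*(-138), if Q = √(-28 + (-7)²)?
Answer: -2 - 138*√21 ≈ -634.40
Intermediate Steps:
Q = √21 (Q = √(-28 + 49) = √21 ≈ 4.5826)
(-43 - 1*(-41)) + Q*(-138) = (-43 - 1*(-41)) + √21*(-138) = (-43 + 41) - 138*√21 = -2 - 138*√21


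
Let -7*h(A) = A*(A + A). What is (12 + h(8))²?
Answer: 1936/49 ≈ 39.510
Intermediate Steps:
h(A) = -2*A²/7 (h(A) = -A*(A + A)/7 = -A*2*A/7 = -2*A²/7)
(12 + h(8))² = (12 - 2/7*8²)² = (12 - 2/7*64)² = (12 - 128/7)² = (-44/7)² = 1936/49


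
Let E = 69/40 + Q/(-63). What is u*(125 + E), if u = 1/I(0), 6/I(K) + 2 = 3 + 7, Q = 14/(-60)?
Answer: 136867/810 ≈ 168.97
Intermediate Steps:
Q = -7/30 (Q = 14*(-1/60) = -7/30 ≈ -0.23333)
I(K) = 3/4 (I(K) = 6/(-2 + (3 + 7)) = 6/(-2 + 10) = 6/8 = 6*(1/8) = 3/4)
u = 4/3 (u = 1/(3/4) = 4/3 ≈ 1.3333)
E = 1867/1080 (E = 69/40 - 7/30/(-63) = 69*(1/40) - 7/30*(-1/63) = 69/40 + 1/270 = 1867/1080 ≈ 1.7287)
u*(125 + E) = 4*(125 + 1867/1080)/3 = (4/3)*(136867/1080) = 136867/810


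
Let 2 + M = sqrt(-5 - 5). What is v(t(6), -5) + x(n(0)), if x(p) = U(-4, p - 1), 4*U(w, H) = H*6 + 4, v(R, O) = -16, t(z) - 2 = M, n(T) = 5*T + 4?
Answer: -21/2 ≈ -10.500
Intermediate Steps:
n(T) = 4 + 5*T
M = -2 + I*sqrt(10) (M = -2 + sqrt(-5 - 5) = -2 + sqrt(-10) = -2 + I*sqrt(10) ≈ -2.0 + 3.1623*I)
t(z) = I*sqrt(10) (t(z) = 2 + (-2 + I*sqrt(10)) = I*sqrt(10))
U(w, H) = 1 + 3*H/2 (U(w, H) = (H*6 + 4)/4 = (6*H + 4)/4 = (4 + 6*H)/4 = 1 + 3*H/2)
x(p) = -1/2 + 3*p/2 (x(p) = 1 + 3*(p - 1)/2 = 1 + 3*(-1 + p)/2 = 1 + (-3/2 + 3*p/2) = -1/2 + 3*p/2)
v(t(6), -5) + x(n(0)) = -16 + (-1/2 + 3*(4 + 5*0)/2) = -16 + (-1/2 + 3*(4 + 0)/2) = -16 + (-1/2 + (3/2)*4) = -16 + (-1/2 + 6) = -16 + 11/2 = -21/2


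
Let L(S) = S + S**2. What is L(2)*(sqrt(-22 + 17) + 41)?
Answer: 246 + 6*I*sqrt(5) ≈ 246.0 + 13.416*I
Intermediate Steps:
L(2)*(sqrt(-22 + 17) + 41) = (2*(1 + 2))*(sqrt(-22 + 17) + 41) = (2*3)*(sqrt(-5) + 41) = 6*(I*sqrt(5) + 41) = 6*(41 + I*sqrt(5)) = 246 + 6*I*sqrt(5)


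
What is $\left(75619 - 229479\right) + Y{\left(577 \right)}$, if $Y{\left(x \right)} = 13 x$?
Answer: $-146359$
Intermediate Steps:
$\left(75619 - 229479\right) + Y{\left(577 \right)} = \left(75619 - 229479\right) + 13 \cdot 577 = -153860 + 7501 = -146359$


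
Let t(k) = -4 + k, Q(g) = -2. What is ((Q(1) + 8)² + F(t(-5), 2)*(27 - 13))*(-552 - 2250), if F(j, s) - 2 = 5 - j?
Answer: -728520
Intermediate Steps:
F(j, s) = 7 - j (F(j, s) = 2 + (5 - j) = 7 - j)
((Q(1) + 8)² + F(t(-5), 2)*(27 - 13))*(-552 - 2250) = ((-2 + 8)² + (7 - (-4 - 5))*(27 - 13))*(-552 - 2250) = (6² + (7 - 1*(-9))*14)*(-2802) = (36 + (7 + 9)*14)*(-2802) = (36 + 16*14)*(-2802) = (36 + 224)*(-2802) = 260*(-2802) = -728520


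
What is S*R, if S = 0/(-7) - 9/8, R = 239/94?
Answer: -2151/752 ≈ -2.8604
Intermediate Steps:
R = 239/94 (R = 239*(1/94) = 239/94 ≈ 2.5426)
S = -9/8 (S = 0*(-⅐) - 9*⅛ = 0 - 9/8 = -9/8 ≈ -1.1250)
S*R = -9/8*239/94 = -2151/752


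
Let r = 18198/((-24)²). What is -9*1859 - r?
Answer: -536403/32 ≈ -16763.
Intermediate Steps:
r = 1011/32 (r = 18198/576 = 18198*(1/576) = 1011/32 ≈ 31.594)
-9*1859 - r = -9*1859 - 1*1011/32 = -16731 - 1011/32 = -536403/32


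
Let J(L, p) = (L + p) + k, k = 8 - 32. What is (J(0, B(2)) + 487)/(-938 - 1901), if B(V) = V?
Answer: -465/2839 ≈ -0.16379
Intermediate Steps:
k = -24
J(L, p) = -24 + L + p (J(L, p) = (L + p) - 24 = -24 + L + p)
(J(0, B(2)) + 487)/(-938 - 1901) = ((-24 + 0 + 2) + 487)/(-938 - 1901) = (-22 + 487)/(-2839) = 465*(-1/2839) = -465/2839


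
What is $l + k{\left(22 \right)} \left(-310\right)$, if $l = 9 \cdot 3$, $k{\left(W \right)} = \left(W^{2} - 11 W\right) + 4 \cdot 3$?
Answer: $-78713$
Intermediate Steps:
$k{\left(W \right)} = 12 + W^{2} - 11 W$ ($k{\left(W \right)} = \left(W^{2} - 11 W\right) + 12 = 12 + W^{2} - 11 W$)
$l = 27$
$l + k{\left(22 \right)} \left(-310\right) = 27 + \left(12 + 22^{2} - 242\right) \left(-310\right) = 27 + \left(12 + 484 - 242\right) \left(-310\right) = 27 + 254 \left(-310\right) = 27 - 78740 = -78713$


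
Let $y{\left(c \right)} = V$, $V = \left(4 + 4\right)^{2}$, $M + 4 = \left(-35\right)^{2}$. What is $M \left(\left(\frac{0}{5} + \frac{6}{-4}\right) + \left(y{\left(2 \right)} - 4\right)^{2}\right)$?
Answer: $\frac{8787537}{2} \approx 4.3938 \cdot 10^{6}$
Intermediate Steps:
$M = 1221$ ($M = -4 + \left(-35\right)^{2} = -4 + 1225 = 1221$)
$V = 64$ ($V = 8^{2} = 64$)
$y{\left(c \right)} = 64$
$M \left(\left(\frac{0}{5} + \frac{6}{-4}\right) + \left(y{\left(2 \right)} - 4\right)^{2}\right) = 1221 \left(\left(\frac{0}{5} + \frac{6}{-4}\right) + \left(64 - 4\right)^{2}\right) = 1221 \left(\left(0 \cdot \frac{1}{5} + 6 \left(- \frac{1}{4}\right)\right) + 60^{2}\right) = 1221 \left(\left(0 - \frac{3}{2}\right) + 3600\right) = 1221 \left(- \frac{3}{2} + 3600\right) = 1221 \cdot \frac{7197}{2} = \frac{8787537}{2}$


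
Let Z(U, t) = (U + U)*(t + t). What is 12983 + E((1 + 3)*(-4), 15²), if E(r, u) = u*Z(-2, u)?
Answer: -392017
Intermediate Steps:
Z(U, t) = 4*U*t (Z(U, t) = (2*U)*(2*t) = 4*U*t)
E(r, u) = -8*u² (E(r, u) = u*(4*(-2)*u) = u*(-8*u) = -8*u²)
12983 + E((1 + 3)*(-4), 15²) = 12983 - 8*(15²)² = 12983 - 8*225² = 12983 - 8*50625 = 12983 - 405000 = -392017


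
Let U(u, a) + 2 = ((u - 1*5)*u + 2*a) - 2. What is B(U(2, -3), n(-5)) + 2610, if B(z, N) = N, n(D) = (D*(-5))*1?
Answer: 2635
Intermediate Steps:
n(D) = -5*D (n(D) = -5*D*1 = -5*D)
U(u, a) = -4 + 2*a + u*(-5 + u) (U(u, a) = -2 + (((u - 1*5)*u + 2*a) - 2) = -2 + (((u - 5)*u + 2*a) - 2) = -2 + (((-5 + u)*u + 2*a) - 2) = -2 + ((u*(-5 + u) + 2*a) - 2) = -2 + ((2*a + u*(-5 + u)) - 2) = -2 + (-2 + 2*a + u*(-5 + u)) = -4 + 2*a + u*(-5 + u))
B(U(2, -3), n(-5)) + 2610 = -5*(-5) + 2610 = 25 + 2610 = 2635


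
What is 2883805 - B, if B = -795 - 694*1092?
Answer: 3642448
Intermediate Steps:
B = -758643 (B = -795 - 757848 = -758643)
2883805 - B = 2883805 - 1*(-758643) = 2883805 + 758643 = 3642448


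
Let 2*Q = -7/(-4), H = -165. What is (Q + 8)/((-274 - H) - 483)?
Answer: -71/4736 ≈ -0.014992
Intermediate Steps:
Q = 7/8 (Q = (-7/(-4))/2 = (-7*(-¼))/2 = (½)*(7/4) = 7/8 ≈ 0.87500)
(Q + 8)/((-274 - H) - 483) = (7/8 + 8)/((-274 - 1*(-165)) - 483) = 71/(8*((-274 + 165) - 483)) = 71/(8*(-109 - 483)) = (71/8)/(-592) = (71/8)*(-1/592) = -71/4736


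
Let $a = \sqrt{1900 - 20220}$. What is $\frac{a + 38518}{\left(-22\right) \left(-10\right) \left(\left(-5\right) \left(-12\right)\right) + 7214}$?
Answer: $\frac{19259}{10207} + \frac{2 i \sqrt{1145}}{10207} \approx 1.8868 + 0.0066303 i$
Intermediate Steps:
$a = 4 i \sqrt{1145}$ ($a = \sqrt{-18320} = 4 i \sqrt{1145} \approx 135.35 i$)
$\frac{a + 38518}{\left(-22\right) \left(-10\right) \left(\left(-5\right) \left(-12\right)\right) + 7214} = \frac{4 i \sqrt{1145} + 38518}{\left(-22\right) \left(-10\right) \left(\left(-5\right) \left(-12\right)\right) + 7214} = \frac{38518 + 4 i \sqrt{1145}}{220 \cdot 60 + 7214} = \frac{38518 + 4 i \sqrt{1145}}{13200 + 7214} = \frac{38518 + 4 i \sqrt{1145}}{20414} = \left(38518 + 4 i \sqrt{1145}\right) \frac{1}{20414} = \frac{19259}{10207} + \frac{2 i \sqrt{1145}}{10207}$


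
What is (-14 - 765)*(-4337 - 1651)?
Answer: 4664652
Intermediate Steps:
(-14 - 765)*(-4337 - 1651) = -779*(-5988) = 4664652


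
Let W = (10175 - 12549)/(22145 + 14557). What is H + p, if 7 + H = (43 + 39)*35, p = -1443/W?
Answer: 29878874/1187 ≈ 25172.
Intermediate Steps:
W = -1187/18351 (W = -2374/36702 = -2374*1/36702 = -1187/18351 ≈ -0.064683)
p = 26480493/1187 (p = -1443/(-1187/18351) = -1443*(-18351/1187) = 26480493/1187 ≈ 22309.)
H = 2863 (H = -7 + (43 + 39)*35 = -7 + 82*35 = -7 + 2870 = 2863)
H + p = 2863 + 26480493/1187 = 29878874/1187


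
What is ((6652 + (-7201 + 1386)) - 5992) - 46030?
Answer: -51185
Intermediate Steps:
((6652 + (-7201 + 1386)) - 5992) - 46030 = ((6652 - 5815) - 5992) - 46030 = (837 - 5992) - 46030 = -5155 - 46030 = -51185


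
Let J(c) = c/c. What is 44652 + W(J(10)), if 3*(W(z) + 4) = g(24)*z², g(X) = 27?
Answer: 44657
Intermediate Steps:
J(c) = 1
W(z) = -4 + 9*z² (W(z) = -4 + (27*z²)/3 = -4 + 9*z²)
44652 + W(J(10)) = 44652 + (-4 + 9*1²) = 44652 + (-4 + 9*1) = 44652 + (-4 + 9) = 44652 + 5 = 44657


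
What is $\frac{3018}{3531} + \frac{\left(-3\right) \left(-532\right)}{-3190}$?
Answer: $\frac{60484}{170665} \approx 0.3544$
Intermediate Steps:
$\frac{3018}{3531} + \frac{\left(-3\right) \left(-532\right)}{-3190} = 3018 \cdot \frac{1}{3531} + 1596 \left(- \frac{1}{3190}\right) = \frac{1006}{1177} - \frac{798}{1595} = \frac{60484}{170665}$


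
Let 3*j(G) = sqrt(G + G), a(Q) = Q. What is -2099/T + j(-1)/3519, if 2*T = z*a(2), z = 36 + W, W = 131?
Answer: -2099/167 + I*sqrt(2)/10557 ≈ -12.569 + 0.00013396*I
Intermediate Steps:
z = 167 (z = 36 + 131 = 167)
j(G) = sqrt(2)*sqrt(G)/3 (j(G) = sqrt(G + G)/3 = sqrt(2*G)/3 = (sqrt(2)*sqrt(G))/3 = sqrt(2)*sqrt(G)/3)
T = 167 (T = (167*2)/2 = (1/2)*334 = 167)
-2099/T + j(-1)/3519 = -2099/167 + (sqrt(2)*sqrt(-1)/3)/3519 = -2099*1/167 + (sqrt(2)*I/3)*(1/3519) = -2099/167 + (I*sqrt(2)/3)*(1/3519) = -2099/167 + I*sqrt(2)/10557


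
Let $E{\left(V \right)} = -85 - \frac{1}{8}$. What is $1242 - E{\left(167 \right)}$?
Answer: $\frac{10617}{8} \approx 1327.1$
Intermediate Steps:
$E{\left(V \right)} = - \frac{681}{8}$ ($E{\left(V \right)} = -85 - \frac{1}{8} = - \frac{681}{8}$)
$1242 - E{\left(167 \right)} = 1242 - - \frac{681}{8} = 1242 + \frac{681}{8} = \frac{10617}{8}$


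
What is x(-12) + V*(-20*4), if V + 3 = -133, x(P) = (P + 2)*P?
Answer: 11000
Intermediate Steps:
x(P) = P*(2 + P) (x(P) = (2 + P)*P = P*(2 + P))
V = -136 (V = -3 - 133 = -136)
x(-12) + V*(-20*4) = -12*(2 - 12) - (-2720)*4 = -12*(-10) - 136*(-80) = 120 + 10880 = 11000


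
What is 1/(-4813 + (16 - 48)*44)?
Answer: -1/6221 ≈ -0.00016075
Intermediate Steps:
1/(-4813 + (16 - 48)*44) = 1/(-4813 - 32*44) = 1/(-4813 - 1408) = 1/(-6221) = -1/6221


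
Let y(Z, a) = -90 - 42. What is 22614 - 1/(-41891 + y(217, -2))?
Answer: 950308123/42023 ≈ 22614.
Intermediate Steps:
y(Z, a) = -132
22614 - 1/(-41891 + y(217, -2)) = 22614 - 1/(-41891 - 132) = 22614 - 1/(-42023) = 22614 - 1*(-1/42023) = 22614 + 1/42023 = 950308123/42023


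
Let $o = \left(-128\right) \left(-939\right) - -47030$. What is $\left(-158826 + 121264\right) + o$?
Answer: $129660$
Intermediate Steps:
$o = 167222$ ($o = 120192 + 47030 = 167222$)
$\left(-158826 + 121264\right) + o = \left(-158826 + 121264\right) + 167222 = -37562 + 167222 = 129660$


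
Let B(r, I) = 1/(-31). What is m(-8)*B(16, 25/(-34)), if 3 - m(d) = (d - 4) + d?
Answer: -23/31 ≈ -0.74194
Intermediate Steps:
B(r, I) = -1/31
m(d) = 7 - 2*d (m(d) = 3 - ((d - 4) + d) = 3 - ((-4 + d) + d) = 3 - (-4 + 2*d) = 3 + (4 - 2*d) = 7 - 2*d)
m(-8)*B(16, 25/(-34)) = (7 - 2*(-8))*(-1/31) = (7 + 16)*(-1/31) = 23*(-1/31) = -23/31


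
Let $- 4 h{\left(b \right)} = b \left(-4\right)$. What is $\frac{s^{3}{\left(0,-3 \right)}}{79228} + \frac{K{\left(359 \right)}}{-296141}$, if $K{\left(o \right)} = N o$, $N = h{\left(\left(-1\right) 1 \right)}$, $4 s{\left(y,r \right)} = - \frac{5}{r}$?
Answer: $\frac{49186265881}{40543475007744} \approx 0.0012132$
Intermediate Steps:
$s{\left(y,r \right)} = - \frac{5}{4 r}$ ($s{\left(y,r \right)} = \frac{\left(-5\right) \frac{1}{r}}{4} = - \frac{5}{4 r}$)
$h{\left(b \right)} = b$ ($h{\left(b \right)} = - \frac{b \left(-4\right)}{4} = - \frac{\left(-4\right) b}{4} = b$)
$N = -1$ ($N = \left(-1\right) 1 = -1$)
$K{\left(o \right)} = - o$
$\frac{s^{3}{\left(0,-3 \right)}}{79228} + \frac{K{\left(359 \right)}}{-296141} = \frac{\left(- \frac{5}{4 \left(-3\right)}\right)^{3}}{79228} + \frac{\left(-1\right) 359}{-296141} = \left(\left(- \frac{5}{4}\right) \left(- \frac{1}{3}\right)\right)^{3} \cdot \frac{1}{79228} - - \frac{359}{296141} = \left(\frac{5}{12}\right)^{3} \cdot \frac{1}{79228} + \frac{359}{296141} = \frac{125}{1728} \cdot \frac{1}{79228} + \frac{359}{296141} = \frac{125}{136905984} + \frac{359}{296141} = \frac{49186265881}{40543475007744}$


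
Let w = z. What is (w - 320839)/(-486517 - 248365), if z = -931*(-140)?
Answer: 190499/734882 ≈ 0.25922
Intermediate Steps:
z = 130340
w = 130340
(w - 320839)/(-486517 - 248365) = (130340 - 320839)/(-486517 - 248365) = -190499/(-734882) = -190499*(-1/734882) = 190499/734882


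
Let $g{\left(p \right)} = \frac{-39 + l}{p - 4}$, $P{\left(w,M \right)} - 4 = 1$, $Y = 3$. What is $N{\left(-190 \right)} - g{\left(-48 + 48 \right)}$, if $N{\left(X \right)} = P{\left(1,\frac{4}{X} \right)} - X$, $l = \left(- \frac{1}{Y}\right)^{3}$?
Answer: $\frac{10003}{54} \approx 185.24$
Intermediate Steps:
$P{\left(w,M \right)} = 5$ ($P{\left(w,M \right)} = 4 + 1 = 5$)
$l = - \frac{1}{27}$ ($l = \left(- \frac{1}{3}\right)^{3} = - \frac{1}{27} \approx -0.037037$)
$N{\left(X \right)} = 5 - X$
$g{\left(p \right)} = - \frac{1054}{27 \left(-4 + p\right)}$ ($g{\left(p \right)} = \frac{-39 - \frac{1}{27}}{p - 4} = - \frac{1054}{27 \left(-4 + p\right)}$)
$N{\left(-190 \right)} - g{\left(-48 + 48 \right)} = \left(5 - -190\right) - - \frac{1054}{-108 + 27 \left(-48 + 48\right)} = \left(5 + 190\right) - - \frac{1054}{-108 + 27 \cdot 0} = 195 - - \frac{1054}{-108 + 0} = 195 - - \frac{1054}{-108} = 195 - \left(-1054\right) \left(- \frac{1}{108}\right) = 195 - \frac{527}{54} = \frac{10003}{54}$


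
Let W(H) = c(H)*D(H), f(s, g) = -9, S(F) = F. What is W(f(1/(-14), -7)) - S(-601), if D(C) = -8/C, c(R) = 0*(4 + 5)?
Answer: 601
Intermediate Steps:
c(R) = 0 (c(R) = 0*9 = 0)
W(H) = 0 (W(H) = 0*(-8/H) = 0)
W(f(1/(-14), -7)) - S(-601) = 0 - 1*(-601) = 0 + 601 = 601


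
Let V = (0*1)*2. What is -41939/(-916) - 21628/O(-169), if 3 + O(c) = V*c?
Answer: 19937065/2748 ≈ 7255.1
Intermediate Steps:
V = 0 (V = 0*2 = 0)
O(c) = -3 (O(c) = -3 + 0*c = -3 + 0 = -3)
-41939/(-916) - 21628/O(-169) = -41939/(-916) - 21628/(-3) = -41939*(-1/916) - 21628*(-⅓) = 41939/916 + 21628/3 = 19937065/2748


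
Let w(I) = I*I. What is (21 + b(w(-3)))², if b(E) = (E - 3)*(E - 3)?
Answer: 3249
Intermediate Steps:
w(I) = I²
b(E) = (-3 + E)² (b(E) = (-3 + E)*(-3 + E) = (-3 + E)²)
(21 + b(w(-3)))² = (21 + (-3 + (-3)²)²)² = (21 + (-3 + 9)²)² = (21 + 6²)² = (21 + 36)² = 57² = 3249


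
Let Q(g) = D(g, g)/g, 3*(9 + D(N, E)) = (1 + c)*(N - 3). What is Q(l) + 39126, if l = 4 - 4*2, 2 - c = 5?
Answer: 469525/12 ≈ 39127.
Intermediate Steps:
c = -3 (c = 2 - 1*5 = 2 - 5 = -3)
D(N, E) = -7 - 2*N/3 (D(N, E) = -9 + ((1 - 3)*(N - 3))/3 = -9 + (-2*(-3 + N))/3 = -9 + (6 - 2*N)/3 = -9 + (2 - 2*N/3) = -7 - 2*N/3)
l = -4 (l = 4 - 8 = -4)
Q(g) = (-7 - 2*g/3)/g
Q(l) + 39126 = (-2/3 - 7/(-4)) + 39126 = (-2/3 - 7*(-1/4)) + 39126 = (-2/3 + 7/4) + 39126 = 13/12 + 39126 = 469525/12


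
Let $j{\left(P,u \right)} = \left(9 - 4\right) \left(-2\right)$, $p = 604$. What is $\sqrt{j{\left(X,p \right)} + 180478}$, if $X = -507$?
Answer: $18 \sqrt{557} \approx 424.82$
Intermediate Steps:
$j{\left(P,u \right)} = -10$ ($j{\left(P,u \right)} = 5 \left(-2\right) = -10$)
$\sqrt{j{\left(X,p \right)} + 180478} = \sqrt{-10 + 180478} = \sqrt{180468} = 18 \sqrt{557}$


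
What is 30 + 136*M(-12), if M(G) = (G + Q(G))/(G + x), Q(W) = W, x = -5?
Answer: 222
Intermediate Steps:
M(G) = 2*G/(-5 + G) (M(G) = (G + G)/(G - 5) = (2*G)/(-5 + G) = 2*G/(-5 + G))
30 + 136*M(-12) = 30 + 136*(2*(-12)/(-5 - 12)) = 30 + 136*(2*(-12)/(-17)) = 30 + 136*(2*(-12)*(-1/17)) = 30 + 136*(24/17) = 30 + 192 = 222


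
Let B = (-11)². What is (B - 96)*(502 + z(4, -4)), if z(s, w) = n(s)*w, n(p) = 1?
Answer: 12450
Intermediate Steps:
B = 121
z(s, w) = w (z(s, w) = 1*w = w)
(B - 96)*(502 + z(4, -4)) = (121 - 96)*(502 - 4) = 25*498 = 12450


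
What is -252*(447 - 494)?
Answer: 11844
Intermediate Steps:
-252*(447 - 494) = -252*(-47) = 11844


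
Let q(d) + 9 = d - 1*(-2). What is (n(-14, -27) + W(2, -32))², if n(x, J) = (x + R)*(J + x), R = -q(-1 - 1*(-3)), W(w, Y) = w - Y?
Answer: 162409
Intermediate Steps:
q(d) = -7 + d (q(d) = -9 + (d - 1*(-2)) = -9 + (d + 2) = -9 + (2 + d) = -7 + d)
R = 5 (R = -(-7 + (-1 - 1*(-3))) = -(-7 + (-1 + 3)) = -(-7 + 2) = -1*(-5) = 5)
n(x, J) = (5 + x)*(J + x) (n(x, J) = (x + 5)*(J + x) = (5 + x)*(J + x))
(n(-14, -27) + W(2, -32))² = (((-14)² + 5*(-27) + 5*(-14) - 27*(-14)) + (2 - 1*(-32)))² = ((196 - 135 - 70 + 378) + (2 + 32))² = (369 + 34)² = 403² = 162409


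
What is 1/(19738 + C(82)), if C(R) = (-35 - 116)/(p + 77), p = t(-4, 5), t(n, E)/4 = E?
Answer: 97/1914435 ≈ 5.0668e-5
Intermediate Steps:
t(n, E) = 4*E
p = 20 (p = 4*5 = 20)
C(R) = -151/97 (C(R) = (-35 - 116)/(20 + 77) = -151/97)
1/(19738 + C(82)) = 1/(19738 - 151/97) = 1/(1914435/97) = 97/1914435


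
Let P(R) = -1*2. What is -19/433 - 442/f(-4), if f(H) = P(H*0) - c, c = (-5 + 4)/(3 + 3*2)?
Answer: 101303/433 ≈ 233.96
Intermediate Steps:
P(R) = -2
c = -⅑ (c = -1/(3 + 6) = -1/9 = -1*⅑ = -⅑ ≈ -0.11111)
f(H) = -17/9 (f(H) = -2 - 1*(-⅑) = -2 + ⅑ = -17/9)
-19/433 - 442/f(-4) = -19/433 - 442/(-17/9) = -19*1/433 - 442*(-9/17) = -19/433 + 234 = 101303/433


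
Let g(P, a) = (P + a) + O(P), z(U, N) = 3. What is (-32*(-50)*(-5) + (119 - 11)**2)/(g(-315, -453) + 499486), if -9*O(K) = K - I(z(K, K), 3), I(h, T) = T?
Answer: 2748/374065 ≈ 0.0073463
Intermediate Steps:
O(K) = 1/3 - K/9 (O(K) = -(K - 1*3)/9 = -(K - 3)/9 = -(-3 + K)/9 = 1/3 - K/9)
g(P, a) = 1/3 + a + 8*P/9 (g(P, a) = (P + a) + (1/3 - P/9) = 1/3 + a + 8*P/9)
(-32*(-50)*(-5) + (119 - 11)**2)/(g(-315, -453) + 499486) = (-32*(-50)*(-5) + (119 - 11)**2)/((1/3 - 453 + (8/9)*(-315)) + 499486) = (1600*(-5) + 108**2)/((1/3 - 453 - 280) + 499486) = (-8000 + 11664)/(-2198/3 + 499486) = 3664/(1496260/3) = 3664*(3/1496260) = 2748/374065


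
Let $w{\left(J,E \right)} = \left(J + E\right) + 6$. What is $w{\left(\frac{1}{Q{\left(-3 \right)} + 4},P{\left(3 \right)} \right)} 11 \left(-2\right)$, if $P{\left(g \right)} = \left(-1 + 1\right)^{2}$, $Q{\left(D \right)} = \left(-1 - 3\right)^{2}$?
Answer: $- \frac{1331}{10} \approx -133.1$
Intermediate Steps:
$Q{\left(D \right)} = 16$ ($Q{\left(D \right)} = \left(-4\right)^{2} = 16$)
$P{\left(g \right)} = 0$ ($P{\left(g \right)} = 0^{2} = 0$)
$w{\left(J,E \right)} = 6 + E + J$ ($w{\left(J,E \right)} = \left(E + J\right) + 6 = 6 + E + J$)
$w{\left(\frac{1}{Q{\left(-3 \right)} + 4},P{\left(3 \right)} \right)} 11 \left(-2\right) = \left(6 + 0 + \frac{1}{16 + 4}\right) 11 \left(-2\right) = \left(6 + 0 + \frac{1}{20}\right) 11 \left(-2\right) = \frac{121}{20} \cdot 11 \left(-2\right) = \frac{1331}{20} \left(-2\right) = - \frac{1331}{10}$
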